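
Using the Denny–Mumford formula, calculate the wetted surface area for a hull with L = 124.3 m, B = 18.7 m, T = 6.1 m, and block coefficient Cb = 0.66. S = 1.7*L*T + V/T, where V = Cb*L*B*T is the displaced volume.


Formula: S = 1.7*L*T + V/T with V = Cb*L*B*T, i.e. S = L * (1.7*T + Cb*B)
Step 1 — 1.7*T = 1.7 * 6.1 = 10.37 m
Step 2 — Cb*B = 0.66 * 18.7 = 12.342 m
Step 3 — 1.7*T + Cb*B = 10.37 + 12.342 = 22.712 m
Step 4 — S = 124.3 * 22.712 ≈ 2823.1 m^2 (5 s.f.)

2823.1 m^2


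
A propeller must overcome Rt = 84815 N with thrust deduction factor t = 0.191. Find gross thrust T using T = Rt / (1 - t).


Formula: T = Rt / (1 - t)
Step 1 — (1 - t) = 1 - 0.191 = 0.809
Step 2 — T = 84815 / 0.809 ≈ 104840 N (5 s.f.)

104840 N


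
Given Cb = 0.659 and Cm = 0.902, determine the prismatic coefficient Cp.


Formula: Cp = Cb / Cm
Substituting: Cp = 0.659 / 0.902
Result: Cp ≈ 0.73060 (5 s.f.)

0.73060


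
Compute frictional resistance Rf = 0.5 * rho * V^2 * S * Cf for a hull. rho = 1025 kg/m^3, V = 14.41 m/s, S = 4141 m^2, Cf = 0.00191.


Formula: Rf = 0.5 * rho * V^2 * S * Cf
Step 1 — V^2 = 14.41^2 = 207.6481
Step 2 — 0.5 * rho * V^2 = 0.5 * 1025 * 207.6481 = 106419.65125
Step 3 — Rf = 106419.65125 * 4141 * 0.00191 ≈ 841710 N (5 s.f.)

841710 N


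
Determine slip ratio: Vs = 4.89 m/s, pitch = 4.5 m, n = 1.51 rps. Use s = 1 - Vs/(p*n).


Formula: s = 1 - Vs / (p * n)
Step 1 — p * n = 4.5 * 1.51 = 6.795
Step 2 — Vs / (p*n) = 4.89 / 6.795 = 0.719647 (6 d.p.)
Step 3 — s = 1 - 0.719647 = 0.280353

0.280353


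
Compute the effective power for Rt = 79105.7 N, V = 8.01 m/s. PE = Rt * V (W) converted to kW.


Formula: PE = Rt * V / 1000 (kW)
Step 1 — PE (W) = 79105.7 * 8.01 = 633636.657 W
Step 2 — PE (kW) = 633636.657 / 1000 ≈ 633.64 kW (5 s.f.)

633.64 kW


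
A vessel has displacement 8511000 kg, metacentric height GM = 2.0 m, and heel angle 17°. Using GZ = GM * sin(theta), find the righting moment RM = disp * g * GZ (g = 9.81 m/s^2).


Formula: GZ = GM * sin(theta); RM = disp * g * GZ
Step 1 — GZ = 2.0 * sin(17°) = 2.0 * 0.292372 = 0.584744 m
Step 2 — RM = 8511000 * 9.81 * 0.584744 ≈ 48822000 N·m (5 s.f.)

48822000 N·m


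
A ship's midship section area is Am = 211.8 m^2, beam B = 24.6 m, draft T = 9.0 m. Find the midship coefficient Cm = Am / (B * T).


Formula: Cm = Am / (B * T)
Step 1 — B * T = 24.6 * 9.0 = 221.4 m^2
Step 2 — Cm = 211.8 / 221.4 ≈ 0.95664 (5 s.f.)

0.95664


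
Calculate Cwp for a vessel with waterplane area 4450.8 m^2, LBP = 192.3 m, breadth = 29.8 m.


Formula: Cwp = Aw / (L * B)
Step 1 — L * B = 192.3 * 29.8 = 5730.54 m^2
Step 2 — Cwp = 4450.8 / 5730.54 ≈ 0.77668 (5 s.f.)

0.77668


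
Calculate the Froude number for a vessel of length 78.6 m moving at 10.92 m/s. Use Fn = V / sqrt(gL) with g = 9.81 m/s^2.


Formula: Fn = V / sqrt(g * L)
Step 1 — g * L = 9.81 * 78.6 = 771.066
Step 2 — sqrt(g * L) = sqrt(771.066) = 27.768075
Step 3 — Fn = 10.92 / 27.768075 ≈ 0.39326 (5 s.f.)

0.39326


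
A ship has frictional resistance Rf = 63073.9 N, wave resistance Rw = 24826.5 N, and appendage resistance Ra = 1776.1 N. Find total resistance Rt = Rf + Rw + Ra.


Formula: Rt = Rf + Rw + Ra
Substituting: Rt = 63073.9 + 24826.5 + 1776.1
Result: Rt = 89676.5 N

89676.5 N


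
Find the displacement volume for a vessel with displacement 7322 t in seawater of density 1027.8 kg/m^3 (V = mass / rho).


Formula: V = mass / rho
Step 1 — convert tonnes to kg: 7322 t * 1000 = 7322000 kg
Step 2 — V = 7322000 / 1027.8 ≈ 7124.0 m^3 (5 s.f.)

7124.0 m^3


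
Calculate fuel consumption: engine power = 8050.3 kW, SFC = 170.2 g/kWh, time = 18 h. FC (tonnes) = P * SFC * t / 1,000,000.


Formula: FC (tonnes) = P * SFC * t / 1,000,000
Step 1 — P * SFC * t = 8050.3 * 170.2 * 18 = 24662899.08 g
Step 2 — FC (tonnes) = 24662899.08 / 1,000,000 ≈ 24.663 tonnes (5 s.f.)

24.663 tonnes


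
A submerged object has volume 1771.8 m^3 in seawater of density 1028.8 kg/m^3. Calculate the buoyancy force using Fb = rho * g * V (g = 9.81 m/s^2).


Formula: Fb = rho * g * V
Substituting: Fb = 1028.8 * 9.81 * 1771.8
Intermediate: 1028.8 * 9.81 = 10092.528
Result: Fb = 10092.528 * 1771.8 ≈ 17882000 N (5 s.f.)

17882000 N


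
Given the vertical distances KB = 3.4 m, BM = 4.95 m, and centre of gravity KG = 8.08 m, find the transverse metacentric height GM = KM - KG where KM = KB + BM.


Formula: GM = KB + BM - KG
Step 1 — KM = KB + BM = 3.4 + 4.95 = 8.35 m
Step 2 — GM = KM - KG = 8.35 - 8.08 = 0.27 m

0.27 m


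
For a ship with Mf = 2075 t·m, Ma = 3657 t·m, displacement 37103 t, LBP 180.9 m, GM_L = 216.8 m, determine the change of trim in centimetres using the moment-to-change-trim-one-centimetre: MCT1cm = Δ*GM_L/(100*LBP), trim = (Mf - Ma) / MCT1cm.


Formula: net trimming moment = Mf - Ma; MCT1cm = Δ*GM_L/(100*LBP); trim = net moment / MCT1cm
Step 1 — net trimming moment = 2075 - 3657 = -1582 t·m
Step 2 — MCT1cm = 37103 * 216.8 / (100 * 180.9) = 444.6617 t·m/cm
Step 3 — trim = -1582 / 444.6617 ≈ -3.5578 cm (5 s.f.)

-3.5578 cm


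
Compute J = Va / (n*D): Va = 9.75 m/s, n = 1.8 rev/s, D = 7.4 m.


Formula: J = Va / (n * D)
Step 1 — n * D = 1.8 * 7.4 = 13.32
Step 2 — J = 9.75 / 13.32 ≈ 0.73198 (5 s.f.)

0.73198


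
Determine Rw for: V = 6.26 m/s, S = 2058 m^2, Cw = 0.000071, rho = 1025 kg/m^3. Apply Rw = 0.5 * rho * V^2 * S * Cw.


Formula: Rw = 0.5 * rho * V^2 * S * Cw
Step 1 — V^2 = 6.26^2 = 39.1876
Step 2 — 0.5 * rho * V^2 = 0.5 * 1025 * 39.1876 = 20083.645
Step 3 — Rw = 20083.645 * 2058 * 0.000071 ≈ 2934.6 N (5 s.f.)

2934.6 N


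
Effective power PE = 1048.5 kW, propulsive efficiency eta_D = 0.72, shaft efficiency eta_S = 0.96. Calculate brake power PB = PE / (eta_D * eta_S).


Formula: PB = PE / (eta_D * eta_S)
Step 1 — combined efficiency = eta_D * eta_S = 0.72 * 0.96 = 0.6912
Step 2 — PB = 1048.5 / 0.6912 ≈ 1516.9 kW (5 s.f.)

1516.9 kW


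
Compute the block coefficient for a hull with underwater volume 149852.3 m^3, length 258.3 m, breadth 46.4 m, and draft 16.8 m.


Formula: Cb = V / (L * B * T)
Step 1 — L * B * T = 258.3 * 46.4 * 16.8 = 201350.016 m^3
Step 2 — Cb = 149852.3 / 201350.016 ≈ 0.74424 (5 s.f.)

0.74424


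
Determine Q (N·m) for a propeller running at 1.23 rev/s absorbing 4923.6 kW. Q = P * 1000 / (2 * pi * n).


Formula: Q = P_W / (2 * pi * n)
Step 1 — P_W = 4923.6 kW * 1000 = 4923600.0 W
Step 2 — 2 * pi * n = 2 * pi * 1.23 = 7.728318
Step 3 — Q = 4923600.0 / 7.728318 ≈ 637090 N·m (5 s.f.)

637090 N·m


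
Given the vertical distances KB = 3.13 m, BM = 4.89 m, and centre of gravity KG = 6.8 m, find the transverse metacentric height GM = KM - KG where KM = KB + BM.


Formula: GM = KB + BM - KG
Step 1 — KM = KB + BM = 3.13 + 4.89 = 8.02 m
Step 2 — GM = KM - KG = 8.02 - 6.8 = 1.22 m

1.22 m


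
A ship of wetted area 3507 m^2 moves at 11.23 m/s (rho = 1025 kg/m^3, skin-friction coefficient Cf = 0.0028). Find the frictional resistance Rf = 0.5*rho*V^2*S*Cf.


Formula: Rf = 0.5 * rho * V^2 * S * Cf
Step 1 — V^2 = 11.23^2 = 126.1129
Step 2 — 0.5 * rho * V^2 = 0.5 * 1025 * 126.1129 = 64632.86125
Step 3 — Rf = 64632.86125 * 3507 * 0.0028 ≈ 634670 N (5 s.f.)

634670 N


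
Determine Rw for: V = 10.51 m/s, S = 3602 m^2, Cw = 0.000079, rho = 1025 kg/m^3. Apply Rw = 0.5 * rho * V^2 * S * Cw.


Formula: Rw = 0.5 * rho * V^2 * S * Cw
Step 1 — V^2 = 10.51^2 = 110.4601
Step 2 — 0.5 * rho * V^2 = 0.5 * 1025 * 110.4601 = 56610.80125
Step 3 — Rw = 56610.80125 * 3602 * 0.000079 ≈ 16109 N (5 s.f.)

16109 N


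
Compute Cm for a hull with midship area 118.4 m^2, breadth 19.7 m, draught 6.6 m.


Formula: Cm = Am / (B * T)
Step 1 — B * T = 19.7 * 6.6 = 130.02 m^2
Step 2 — Cm = 118.4 / 130.02 ≈ 0.91063 (5 s.f.)

0.91063


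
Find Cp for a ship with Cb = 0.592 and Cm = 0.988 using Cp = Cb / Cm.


Formula: Cp = Cb / Cm
Substituting: Cp = 0.592 / 0.988
Result: Cp ≈ 0.59919 (5 s.f.)

0.59919


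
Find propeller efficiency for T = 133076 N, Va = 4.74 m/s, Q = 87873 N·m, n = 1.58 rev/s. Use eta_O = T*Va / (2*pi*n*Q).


Formula: eta = T * Va / (2 * pi * n * Q)
Step 1 — numerator = T * Va = 133076 * 4.74 = 630780.24
Step 2 — 2 * pi * n = 2 * pi * 1.58 = 9.927433
Step 3 — denominator = 9.927433 * 87873 = 872353.32
Step 4 — eta = 630780.24 / 872353.32 ≈ 0.72308 (5 s.f.)

0.72308


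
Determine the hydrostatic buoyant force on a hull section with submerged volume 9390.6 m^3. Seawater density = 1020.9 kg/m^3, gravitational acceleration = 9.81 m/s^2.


Formula: Fb = rho * g * V
Substituting: Fb = 1020.9 * 9.81 * 9390.6
Intermediate: 1020.9 * 9.81 = 10015.029
Result: Fb = 10015.029 * 9390.6 ≈ 94047000 N (5 s.f.)

94047000 N


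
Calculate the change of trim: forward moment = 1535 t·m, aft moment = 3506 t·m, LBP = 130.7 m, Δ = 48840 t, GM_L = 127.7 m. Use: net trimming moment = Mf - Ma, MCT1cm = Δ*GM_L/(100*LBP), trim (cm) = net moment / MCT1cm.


Formula: net trimming moment = Mf - Ma; MCT1cm = Δ*GM_L/(100*LBP); trim = net moment / MCT1cm
Step 1 — net trimming moment = 1535 - 3506 = -1971 t·m
Step 2 — MCT1cm = 48840 * 127.7 / (100 * 130.7) = 477.1896 t·m/cm
Step 3 — trim = -1971 / 477.1896 ≈ -4.1304 cm (5 s.f.)

-4.1304 cm


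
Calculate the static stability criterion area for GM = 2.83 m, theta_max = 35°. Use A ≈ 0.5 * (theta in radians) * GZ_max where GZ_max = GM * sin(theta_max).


Formula: GZ_max = GM * sin(theta); Area = 0.5 * theta_rad * GZ_max
Step 1 — GZ_max = 2.83 * sin(35°) = 2.83 * 0.573576 = 1.62322 m
Step 2 — theta_rad = 35 * pi/180 = 0.610865 rad
Step 3 — Area = 0.5 * 0.610865 * 1.62322 ≈ 0.49578 m·rad (5 s.f.)

0.49578 m·rad


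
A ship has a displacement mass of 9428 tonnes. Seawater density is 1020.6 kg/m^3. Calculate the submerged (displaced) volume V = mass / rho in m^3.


Formula: V = mass / rho
Step 1 — convert tonnes to kg: 9428 t * 1000 = 9428000 kg
Step 2 — V = 9428000 / 1020.6 ≈ 9237.7 m^3 (5 s.f.)

9237.7 m^3


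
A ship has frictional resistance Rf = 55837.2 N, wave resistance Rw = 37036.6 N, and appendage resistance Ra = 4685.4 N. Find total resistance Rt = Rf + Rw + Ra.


Formula: Rt = Rf + Rw + Ra
Substituting: Rt = 55837.2 + 37036.6 + 4685.4
Result: Rt = 97559.2 N

97559.2 N


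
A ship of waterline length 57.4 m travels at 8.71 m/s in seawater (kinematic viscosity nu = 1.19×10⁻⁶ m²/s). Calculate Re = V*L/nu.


Formula: Re = V * L / nu
Step 1 — V * L = 8.71 * 57.4 = 499.954 m^2/s
Step 2 — Re = 499.954 / 1.19e-6 = 4.20e+08

4.20e+08


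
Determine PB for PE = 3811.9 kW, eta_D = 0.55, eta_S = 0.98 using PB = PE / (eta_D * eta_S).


Formula: PB = PE / (eta_D * eta_S)
Step 1 — combined efficiency = eta_D * eta_S = 0.55 * 0.98 = 0.539
Step 2 — PB = 3811.9 / 0.539 ≈ 7072.2 kW (5 s.f.)

7072.2 kW


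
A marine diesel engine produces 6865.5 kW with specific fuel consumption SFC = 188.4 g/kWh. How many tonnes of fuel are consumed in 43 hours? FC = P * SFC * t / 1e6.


Formula: FC (tonnes) = P * SFC * t / 1,000,000
Step 1 — P * SFC * t = 6865.5 * 188.4 * 43 = 55618788.6 g
Step 2 — FC (tonnes) = 55618788.6 / 1,000,000 ≈ 55.619 tonnes (5 s.f.)

55.619 tonnes


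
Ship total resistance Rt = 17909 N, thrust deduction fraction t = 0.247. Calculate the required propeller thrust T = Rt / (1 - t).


Formula: T = Rt / (1 - t)
Step 1 — (1 - t) = 1 - 0.247 = 0.753
Step 2 — T = 17909 / 0.753 ≈ 23784 N (5 s.f.)

23784 N


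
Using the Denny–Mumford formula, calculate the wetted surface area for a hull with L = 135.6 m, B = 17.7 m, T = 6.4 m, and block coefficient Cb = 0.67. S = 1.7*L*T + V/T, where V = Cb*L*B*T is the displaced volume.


Formula: S = 1.7*L*T + V/T with V = Cb*L*B*T, i.e. S = L * (1.7*T + Cb*B)
Step 1 — 1.7*T = 1.7 * 6.4 = 10.88 m
Step 2 — Cb*B = 0.67 * 17.7 = 11.859 m
Step 3 — 1.7*T + Cb*B = 10.88 + 11.859 = 22.739 m
Step 4 — S = 135.6 * 22.739 ≈ 3083.4 m^2 (5 s.f.)

3083.4 m^2


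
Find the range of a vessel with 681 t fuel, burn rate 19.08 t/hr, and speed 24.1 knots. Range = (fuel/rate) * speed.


Formula: endurance = fuel / rate; range = endurance * speed
Step 1 — endurance = 681 / 19.08 = 35.6918 hours
Step 2 — range = 35.6918 * 24.1 ≈ 860.17 nautical miles (5 s.f.)

860.17 NM


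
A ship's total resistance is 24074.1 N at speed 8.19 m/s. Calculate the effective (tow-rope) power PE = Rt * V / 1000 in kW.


Formula: PE = Rt * V / 1000 (kW)
Step 1 — PE (W) = 24074.1 * 8.19 = 197166.879 W
Step 2 — PE (kW) = 197166.879 / 1000 ≈ 197.17 kW (5 s.f.)

197.17 kW


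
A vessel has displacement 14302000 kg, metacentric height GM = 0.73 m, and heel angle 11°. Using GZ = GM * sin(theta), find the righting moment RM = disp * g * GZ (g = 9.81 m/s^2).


Formula: GZ = GM * sin(theta); RM = disp * g * GZ
Step 1 — GZ = 0.73 * sin(11°) = 0.73 * 0.190809 = 0.139291 m
Step 2 — RM = 14302000 * 9.81 * 0.139291 ≈ 19543000 N·m (5 s.f.)

19543000 N·m


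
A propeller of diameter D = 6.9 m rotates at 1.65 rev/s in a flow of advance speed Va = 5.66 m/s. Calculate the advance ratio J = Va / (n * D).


Formula: J = Va / (n * D)
Step 1 — n * D = 1.65 * 6.9 = 11.385
Step 2 — J = 5.66 / 11.385 ≈ 0.49715 (5 s.f.)

0.49715


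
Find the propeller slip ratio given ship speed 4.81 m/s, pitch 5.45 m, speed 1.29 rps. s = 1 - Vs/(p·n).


Formula: s = 1 - Vs / (p * n)
Step 1 — p * n = 5.45 * 1.29 = 7.0305
Step 2 — Vs / (p*n) = 4.81 / 7.0305 = 0.684162 (6 d.p.)
Step 3 — s = 1 - 0.684162 = 0.315838

0.315838


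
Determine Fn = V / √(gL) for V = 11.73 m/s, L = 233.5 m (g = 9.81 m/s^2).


Formula: Fn = V / sqrt(g * L)
Step 1 — g * L = 9.81 * 233.5 = 2290.635
Step 2 — sqrt(g * L) = sqrt(2290.635) = 47.860579
Step 3 — Fn = 11.73 / 47.860579 ≈ 0.24509 (5 s.f.)

0.24509


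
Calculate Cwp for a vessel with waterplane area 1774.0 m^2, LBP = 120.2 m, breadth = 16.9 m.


Formula: Cwp = Aw / (L * B)
Step 1 — L * B = 120.2 * 16.9 = 2031.38 m^2
Step 2 — Cwp = 1774.0 / 2031.38 ≈ 0.87330 (5 s.f.)

0.87330


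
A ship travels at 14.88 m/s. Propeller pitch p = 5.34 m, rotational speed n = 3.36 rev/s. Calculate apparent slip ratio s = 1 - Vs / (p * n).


Formula: s = 1 - Vs / (p * n)
Step 1 — p * n = 5.34 * 3.36 = 17.9424
Step 2 — Vs / (p*n) = 14.88 / 17.9424 = 0.82932 (6 d.p.)
Step 3 — s = 1 - 0.82932 = 0.17068

0.17068


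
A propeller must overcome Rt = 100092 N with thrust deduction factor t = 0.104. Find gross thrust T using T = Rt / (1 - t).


Formula: T = Rt / (1 - t)
Step 1 — (1 - t) = 1 - 0.104 = 0.896
Step 2 — T = 100092 / 0.896 ≈ 111710 N (5 s.f.)

111710 N


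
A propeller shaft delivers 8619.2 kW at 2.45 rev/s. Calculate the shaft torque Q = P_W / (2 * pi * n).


Formula: Q = P_W / (2 * pi * n)
Step 1 — P_W = 8619.2 kW * 1000 = 8619200.0 W
Step 2 — 2 * pi * n = 2 * pi * 2.45 = 15.393804
Step 3 — Q = 8619200.0 / 15.393804 ≈ 559910 N·m (5 s.f.)

559910 N·m


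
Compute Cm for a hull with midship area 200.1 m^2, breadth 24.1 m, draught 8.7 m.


Formula: Cm = Am / (B * T)
Step 1 — B * T = 24.1 * 8.7 = 209.67 m^2
Step 2 — Cm = 200.1 / 209.67 ≈ 0.95436 (5 s.f.)

0.95436


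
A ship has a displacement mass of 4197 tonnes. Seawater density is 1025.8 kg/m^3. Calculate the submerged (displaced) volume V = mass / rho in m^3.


Formula: V = mass / rho
Step 1 — convert tonnes to kg: 4197 t * 1000 = 4197000 kg
Step 2 — V = 4197000 / 1025.8 ≈ 4091.4 m^3 (5 s.f.)

4091.4 m^3


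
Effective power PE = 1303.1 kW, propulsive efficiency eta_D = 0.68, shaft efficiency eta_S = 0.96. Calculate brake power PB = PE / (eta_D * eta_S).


Formula: PB = PE / (eta_D * eta_S)
Step 1 — combined efficiency = eta_D * eta_S = 0.68 * 0.96 = 0.6528
Step 2 — PB = 1303.1 / 0.6528 ≈ 1996.2 kW (5 s.f.)

1996.2 kW


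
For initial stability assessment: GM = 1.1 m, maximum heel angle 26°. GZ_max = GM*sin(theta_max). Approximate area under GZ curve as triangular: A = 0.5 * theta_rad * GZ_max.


Formula: GZ_max = GM * sin(theta); Area = 0.5 * theta_rad * GZ_max
Step 1 — GZ_max = 1.1 * sin(26°) = 1.1 * 0.438371 = 0.482208 m
Step 2 — theta_rad = 26 * pi/180 = 0.453786 rad
Step 3 — Area = 0.5 * 0.453786 * 0.482208 ≈ 0.10941 m·rad (5 s.f.)

0.10941 m·rad


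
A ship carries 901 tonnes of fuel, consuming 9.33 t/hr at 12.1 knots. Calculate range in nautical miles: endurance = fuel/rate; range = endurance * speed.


Formula: endurance = fuel / rate; range = endurance * speed
Step 1 — endurance = 901 / 9.33 = 96.5702 hours
Step 2 — range = 96.5702 * 12.1 ≈ 1168.5 nautical miles (5 s.f.)

1168.5 NM


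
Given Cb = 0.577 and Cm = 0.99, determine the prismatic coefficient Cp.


Formula: Cp = Cb / Cm
Substituting: Cp = 0.577 / 0.99
Result: Cp ≈ 0.58283 (5 s.f.)

0.58283


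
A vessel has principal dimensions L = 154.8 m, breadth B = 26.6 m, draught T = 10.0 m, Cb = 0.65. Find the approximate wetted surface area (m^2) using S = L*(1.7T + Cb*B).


Formula: S = 1.7*L*T + V/T with V = Cb*L*B*T, i.e. S = L * (1.7*T + Cb*B)
Step 1 — 1.7*T = 1.7 * 10.0 = 17.0 m
Step 2 — Cb*B = 0.65 * 26.6 = 17.29 m
Step 3 — 1.7*T + Cb*B = 17.0 + 17.29 = 34.29 m
Step 4 — S = 154.8 * 34.29 ≈ 5308.1 m^2 (5 s.f.)

5308.1 m^2


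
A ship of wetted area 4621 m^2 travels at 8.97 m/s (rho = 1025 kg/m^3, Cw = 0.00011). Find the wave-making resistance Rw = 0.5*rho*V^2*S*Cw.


Formula: Rw = 0.5 * rho * V^2 * S * Cw
Step 1 — V^2 = 8.97^2 = 80.4609
Step 2 — 0.5 * rho * V^2 = 0.5 * 1025 * 80.4609 = 41236.21125
Step 3 — Rw = 41236.21125 * 4621 * 0.00011 ≈ 20961 N (5 s.f.)

20961 N


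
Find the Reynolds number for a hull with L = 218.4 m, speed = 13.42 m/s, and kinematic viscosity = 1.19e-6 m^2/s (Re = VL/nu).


Formula: Re = V * L / nu
Step 1 — V * L = 13.42 * 218.4 = 2930.928 m^2/s
Step 2 — Re = 2930.928 / 1.19e-6 = 2.46e+09

2.46e+09


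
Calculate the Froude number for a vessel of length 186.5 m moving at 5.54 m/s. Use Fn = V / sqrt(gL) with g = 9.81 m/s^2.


Formula: Fn = V / sqrt(g * L)
Step 1 — g * L = 9.81 * 186.5 = 1829.565
Step 2 — sqrt(g * L) = sqrt(1829.565) = 42.773415
Step 3 — Fn = 5.54 / 42.773415 ≈ 0.12952 (5 s.f.)

0.12952


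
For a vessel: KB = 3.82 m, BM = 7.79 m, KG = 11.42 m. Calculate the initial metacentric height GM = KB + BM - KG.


Formula: GM = KB + BM - KG
Step 1 — KM = KB + BM = 3.82 + 7.79 = 11.61 m
Step 2 — GM = KM - KG = 11.61 - 11.42 = 0.19 m

0.19 m


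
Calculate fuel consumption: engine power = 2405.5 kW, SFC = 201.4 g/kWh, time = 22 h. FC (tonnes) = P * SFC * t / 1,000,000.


Formula: FC (tonnes) = P * SFC * t / 1,000,000
Step 1 — P * SFC * t = 2405.5 * 201.4 * 22 = 10658289.4 g
Step 2 — FC (tonnes) = 10658289.4 / 1,000,000 ≈ 10.658 tonnes (5 s.f.)

10.658 tonnes


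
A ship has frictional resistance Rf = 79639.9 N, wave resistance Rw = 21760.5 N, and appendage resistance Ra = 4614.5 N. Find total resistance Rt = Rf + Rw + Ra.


Formula: Rt = Rf + Rw + Ra
Substituting: Rt = 79639.9 + 21760.5 + 4614.5
Result: Rt = 106014.9 N

106014.9 N


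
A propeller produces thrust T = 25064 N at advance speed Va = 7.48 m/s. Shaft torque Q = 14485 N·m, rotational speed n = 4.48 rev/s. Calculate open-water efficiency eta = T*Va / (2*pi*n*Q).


Formula: eta = T * Va / (2 * pi * n * Q)
Step 1 — numerator = T * Va = 25064 * 7.48 = 187478.72
Step 2 — 2 * pi * n = 2 * pi * 4.48 = 28.14867
Step 3 — denominator = 28.14867 * 14485 = 407733.48
Step 4 — eta = 187478.72 / 407733.48 ≈ 0.45981 (5 s.f.)

0.45981


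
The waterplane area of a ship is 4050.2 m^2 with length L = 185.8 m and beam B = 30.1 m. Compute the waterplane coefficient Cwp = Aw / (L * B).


Formula: Cwp = Aw / (L * B)
Step 1 — L * B = 185.8 * 30.1 = 5592.58 m^2
Step 2 — Cwp = 4050.2 / 5592.58 ≈ 0.72421 (5 s.f.)

0.72421


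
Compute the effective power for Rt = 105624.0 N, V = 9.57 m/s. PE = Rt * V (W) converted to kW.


Formula: PE = Rt * V / 1000 (kW)
Step 1 — PE (W) = 105624.0 * 9.57 = 1010821.68 W
Step 2 — PE (kW) = 1010821.68 / 1000 ≈ 1010.8 kW (5 s.f.)

1010.8 kW


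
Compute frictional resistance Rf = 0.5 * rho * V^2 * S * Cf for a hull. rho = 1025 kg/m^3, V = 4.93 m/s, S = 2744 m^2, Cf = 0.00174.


Formula: Rf = 0.5 * rho * V^2 * S * Cf
Step 1 — V^2 = 4.93^2 = 24.3049
Step 2 — 0.5 * rho * V^2 = 0.5 * 1025 * 24.3049 = 12456.26125
Step 3 — Rf = 12456.26125 * 2744 * 0.00174 ≈ 59473 N (5 s.f.)

59473 N


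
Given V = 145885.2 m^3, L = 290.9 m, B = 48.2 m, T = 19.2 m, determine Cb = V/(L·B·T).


Formula: Cb = V / (L * B * T)
Step 1 — L * B * T = 290.9 * 48.2 * 19.2 = 269210.496 m^3
Step 2 — Cb = 145885.2 / 269210.496 ≈ 0.54190 (5 s.f.)

0.54190


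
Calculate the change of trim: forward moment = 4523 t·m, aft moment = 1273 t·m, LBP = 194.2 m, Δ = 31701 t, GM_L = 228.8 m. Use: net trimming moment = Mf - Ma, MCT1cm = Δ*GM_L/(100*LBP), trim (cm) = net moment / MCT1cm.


Formula: net trimming moment = Mf - Ma; MCT1cm = Δ*GM_L/(100*LBP); trim = net moment / MCT1cm
Step 1 — net trimming moment = 4523 - 1273 = 3250 t·m
Step 2 — MCT1cm = 31701 * 228.8 / (100 * 194.2) = 373.4907 t·m/cm
Step 3 — trim = 3250 / 373.4907 ≈ 8.7017 cm (5 s.f.)

8.7017 cm


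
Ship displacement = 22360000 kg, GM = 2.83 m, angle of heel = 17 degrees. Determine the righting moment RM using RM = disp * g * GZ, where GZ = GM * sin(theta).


Formula: GZ = GM * sin(theta); RM = disp * g * GZ
Step 1 — GZ = 2.83 * sin(17°) = 2.83 * 0.292372 = 0.827413 m
Step 2 — RM = 22360000 * 9.81 * 0.827413 ≈ 181490000 N·m (5 s.f.)

181490000 N·m


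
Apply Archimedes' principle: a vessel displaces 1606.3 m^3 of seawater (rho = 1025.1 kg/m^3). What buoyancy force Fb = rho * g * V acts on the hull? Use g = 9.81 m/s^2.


Formula: Fb = rho * g * V
Substituting: Fb = 1025.1 * 9.81 * 1606.3
Intermediate: 1025.1 * 9.81 = 10056.231
Result: Fb = 10056.231 * 1606.3 ≈ 16153000 N (5 s.f.)

16153000 N


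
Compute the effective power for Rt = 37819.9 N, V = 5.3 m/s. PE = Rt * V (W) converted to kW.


Formula: PE = Rt * V / 1000 (kW)
Step 1 — PE (W) = 37819.9 * 5.3 = 200445.47 W
Step 2 — PE (kW) = 200445.47 / 1000 ≈ 200.45 kW (5 s.f.)

200.45 kW


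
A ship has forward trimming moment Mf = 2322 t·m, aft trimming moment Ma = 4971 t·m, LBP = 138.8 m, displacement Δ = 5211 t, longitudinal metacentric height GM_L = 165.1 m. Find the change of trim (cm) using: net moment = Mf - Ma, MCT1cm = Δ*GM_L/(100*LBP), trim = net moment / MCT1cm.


Formula: net trimming moment = Mf - Ma; MCT1cm = Δ*GM_L/(100*LBP); trim = net moment / MCT1cm
Step 1 — net trimming moment = 2322 - 4971 = -2649 t·m
Step 2 — MCT1cm = 5211 * 165.1 / (100 * 138.8) = 61.9839 t·m/cm
Step 3 — trim = -2649 / 61.9839 ≈ -42.737 cm (5 s.f.)

-42.737 cm


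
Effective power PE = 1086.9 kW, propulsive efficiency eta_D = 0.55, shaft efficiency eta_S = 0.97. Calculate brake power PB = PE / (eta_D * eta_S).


Formula: PB = PE / (eta_D * eta_S)
Step 1 — combined efficiency = eta_D * eta_S = 0.55 * 0.97 = 0.5335
Step 2 — PB = 1086.9 / 0.5335 ≈ 2037.3 kW (5 s.f.)

2037.3 kW


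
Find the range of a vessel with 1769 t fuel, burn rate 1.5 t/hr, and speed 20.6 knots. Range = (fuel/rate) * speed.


Formula: endurance = fuel / rate; range = endurance * speed
Step 1 — endurance = 1769 / 1.5 = 1179.3333 hours
Step 2 — range = 1179.3333 * 20.6 ≈ 24294 nautical miles (5 s.f.)

24294 NM


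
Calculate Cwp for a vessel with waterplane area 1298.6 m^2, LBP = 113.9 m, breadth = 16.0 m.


Formula: Cwp = Aw / (L * B)
Step 1 — L * B = 113.9 * 16.0 = 1822.4 m^2
Step 2 — Cwp = 1298.6 / 1822.4 ≈ 0.71258 (5 s.f.)

0.71258


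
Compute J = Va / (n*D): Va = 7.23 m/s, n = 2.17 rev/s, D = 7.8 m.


Formula: J = Va / (n * D)
Step 1 — n * D = 2.17 * 7.8 = 16.926
Step 2 — J = 7.23 / 16.926 ≈ 0.42715 (5 s.f.)

0.42715


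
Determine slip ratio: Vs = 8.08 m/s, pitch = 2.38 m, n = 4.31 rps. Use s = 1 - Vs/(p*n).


Formula: s = 1 - Vs / (p * n)
Step 1 — p * n = 2.38 * 4.31 = 10.2578
Step 2 — Vs / (p*n) = 8.08 / 10.2578 = 0.787693 (6 d.p.)
Step 3 — s = 1 - 0.787693 = 0.212307

0.212307


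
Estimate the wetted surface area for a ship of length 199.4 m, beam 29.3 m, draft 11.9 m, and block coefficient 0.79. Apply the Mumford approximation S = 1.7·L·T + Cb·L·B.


Formula: S = 1.7*L*T + V/T with V = Cb*L*B*T, i.e. S = L * (1.7*T + Cb*B)
Step 1 — 1.7*T = 1.7 * 11.9 = 20.23 m
Step 2 — Cb*B = 0.79 * 29.3 = 23.147 m
Step 3 — 1.7*T + Cb*B = 20.23 + 23.147 = 43.377 m
Step 4 — S = 199.4 * 43.377 ≈ 8649.4 m^2 (5 s.f.)

8649.4 m^2


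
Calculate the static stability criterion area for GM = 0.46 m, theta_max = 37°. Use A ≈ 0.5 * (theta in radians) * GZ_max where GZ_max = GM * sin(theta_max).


Formula: GZ_max = GM * sin(theta); Area = 0.5 * theta_rad * GZ_max
Step 1 — GZ_max = 0.46 * sin(37°) = 0.46 * 0.601815 = 0.276835 m
Step 2 — theta_rad = 37 * pi/180 = 0.645772 rad
Step 3 — Area = 0.5 * 0.645772 * 0.276835 ≈ 0.089386 m·rad (5 s.f.)

0.089386 m·rad


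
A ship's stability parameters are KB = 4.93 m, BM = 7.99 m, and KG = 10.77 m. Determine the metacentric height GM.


Formula: GM = KB + BM - KG
Step 1 — KM = KB + BM = 4.93 + 7.99 = 12.92 m
Step 2 — GM = KM - KG = 12.92 - 10.77 = 2.15 m

2.15 m


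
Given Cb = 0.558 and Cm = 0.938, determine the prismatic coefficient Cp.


Formula: Cp = Cb / Cm
Substituting: Cp = 0.558 / 0.938
Result: Cp ≈ 0.59488 (5 s.f.)

0.59488


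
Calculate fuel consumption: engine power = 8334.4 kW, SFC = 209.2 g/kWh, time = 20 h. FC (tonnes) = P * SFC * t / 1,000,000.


Formula: FC (tonnes) = P * SFC * t / 1,000,000
Step 1 — P * SFC * t = 8334.4 * 209.2 * 20 = 34871129.6 g
Step 2 — FC (tonnes) = 34871129.6 / 1,000,000 ≈ 34.871 tonnes (5 s.f.)

34.871 tonnes


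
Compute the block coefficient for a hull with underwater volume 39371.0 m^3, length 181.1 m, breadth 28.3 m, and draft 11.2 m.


Formula: Cb = V / (L * B * T)
Step 1 — L * B * T = 181.1 * 28.3 * 11.2 = 57401.456 m^3
Step 2 — Cb = 39371.0 / 57401.456 ≈ 0.68589 (5 s.f.)

0.68589


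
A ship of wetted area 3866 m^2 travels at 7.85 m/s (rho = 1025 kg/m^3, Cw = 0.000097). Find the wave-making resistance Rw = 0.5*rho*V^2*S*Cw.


Formula: Rw = 0.5 * rho * V^2 * S * Cw
Step 1 — V^2 = 7.85^2 = 61.6225
Step 2 — 0.5 * rho * V^2 = 0.5 * 1025 * 61.6225 = 31581.53125
Step 3 — Rw = 31581.53125 * 3866 * 0.000097 ≈ 11843 N (5 s.f.)

11843 N


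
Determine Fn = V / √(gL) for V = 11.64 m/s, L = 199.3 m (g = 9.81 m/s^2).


Formula: Fn = V / sqrt(g * L)
Step 1 — g * L = 9.81 * 199.3 = 1955.133
Step 2 — sqrt(g * L) = sqrt(1955.133) = 44.216886
Step 3 — Fn = 11.64 / 44.216886 ≈ 0.26325 (5 s.f.)

0.26325


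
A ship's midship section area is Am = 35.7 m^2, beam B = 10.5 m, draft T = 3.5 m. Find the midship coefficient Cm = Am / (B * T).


Formula: Cm = Am / (B * T)
Step 1 — B * T = 10.5 * 3.5 = 36.75 m^2
Step 2 — Cm = 35.7 / 36.75 ≈ 0.97143 (5 s.f.)

0.97143


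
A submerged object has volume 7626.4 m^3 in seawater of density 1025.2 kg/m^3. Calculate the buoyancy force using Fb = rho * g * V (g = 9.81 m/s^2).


Formula: Fb = rho * g * V
Substituting: Fb = 1025.2 * 9.81 * 7626.4
Intermediate: 1025.2 * 9.81 = 10057.212
Result: Fb = 10057.212 * 7626.4 ≈ 76700000 N (5 s.f.)

76700000 N


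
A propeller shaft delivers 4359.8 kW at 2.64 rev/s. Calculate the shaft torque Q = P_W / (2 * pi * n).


Formula: Q = P_W / (2 * pi * n)
Step 1 — P_W = 4359.8 kW * 1000 = 4359800.0 W
Step 2 — 2 * pi * n = 2 * pi * 2.64 = 16.587609
Step 3 — Q = 4359800.0 / 16.587609 ≈ 262830 N·m (5 s.f.)

262830 N·m


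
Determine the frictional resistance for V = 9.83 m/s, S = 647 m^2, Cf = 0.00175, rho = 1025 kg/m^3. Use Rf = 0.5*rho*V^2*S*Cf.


Formula: Rf = 0.5 * rho * V^2 * S * Cf
Step 1 — V^2 = 9.83^2 = 96.6289
Step 2 — 0.5 * rho * V^2 = 0.5 * 1025 * 96.6289 = 49522.31125
Step 3 — Rf = 49522.31125 * 647 * 0.00175 ≈ 56072 N (5 s.f.)

56072 N


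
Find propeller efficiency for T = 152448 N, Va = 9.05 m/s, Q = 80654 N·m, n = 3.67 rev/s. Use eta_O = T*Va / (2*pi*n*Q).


Formula: eta = T * Va / (2 * pi * n * Q)
Step 1 — numerator = T * Va = 152448 * 9.05 = 1379654.4
Step 2 — 2 * pi * n = 2 * pi * 3.67 = 23.05929
Step 3 — denominator = 23.05929 * 80654 = 1859823.98
Step 4 — eta = 1379654.4 / 1859823.98 ≈ 0.74182 (5 s.f.)

0.74182


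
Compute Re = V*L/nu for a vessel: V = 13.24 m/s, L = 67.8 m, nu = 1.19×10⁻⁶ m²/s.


Formula: Re = V * L / nu
Step 1 — V * L = 13.24 * 67.8 = 897.672 m^2/s
Step 2 — Re = 897.672 / 1.19e-6 = 7.54e+08

7.54e+08


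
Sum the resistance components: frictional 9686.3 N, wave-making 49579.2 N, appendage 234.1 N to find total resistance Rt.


Formula: Rt = Rf + Rw + Ra
Substituting: Rt = 9686.3 + 49579.2 + 234.1
Result: Rt = 59499.6 N

59499.6 N


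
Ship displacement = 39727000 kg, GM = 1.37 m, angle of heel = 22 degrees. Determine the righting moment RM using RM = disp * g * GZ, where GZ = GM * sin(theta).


Formula: GZ = GM * sin(theta); RM = disp * g * GZ
Step 1 — GZ = 1.37 * sin(22°) = 1.37 * 0.374607 = 0.513212 m
Step 2 — RM = 39727000 * 9.81 * 0.513212 ≈ 200010000 N·m (5 s.f.)

200010000 N·m


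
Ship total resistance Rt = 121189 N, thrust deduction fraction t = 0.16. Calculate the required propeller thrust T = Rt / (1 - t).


Formula: T = Rt / (1 - t)
Step 1 — (1 - t) = 1 - 0.16 = 0.84
Step 2 — T = 121189 / 0.84 ≈ 144270 N (5 s.f.)

144270 N


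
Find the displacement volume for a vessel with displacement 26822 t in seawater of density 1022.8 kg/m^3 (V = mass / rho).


Formula: V = mass / rho
Step 1 — convert tonnes to kg: 26822 t * 1000 = 26822000 kg
Step 2 — V = 26822000 / 1022.8 ≈ 26224 m^3 (5 s.f.)

26224 m^3


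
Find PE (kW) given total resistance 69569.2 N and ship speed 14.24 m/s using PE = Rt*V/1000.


Formula: PE = Rt * V / 1000 (kW)
Step 1 — PE (W) = 69569.2 * 14.24 = 990665.408 W
Step 2 — PE (kW) = 990665.408 / 1000 ≈ 990.67 kW (5 s.f.)

990.67 kW


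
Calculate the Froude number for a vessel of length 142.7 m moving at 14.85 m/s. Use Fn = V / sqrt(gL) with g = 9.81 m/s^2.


Formula: Fn = V / sqrt(g * L)
Step 1 — g * L = 9.81 * 142.7 = 1399.887
Step 2 — sqrt(g * L) = sqrt(1399.887) = 37.415064
Step 3 — Fn = 14.85 / 37.415064 ≈ 0.39690 (5 s.f.)

0.39690


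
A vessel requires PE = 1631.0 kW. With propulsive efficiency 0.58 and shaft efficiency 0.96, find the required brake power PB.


Formula: PB = PE / (eta_D * eta_S)
Step 1 — combined efficiency = eta_D * eta_S = 0.58 * 0.96 = 0.5568
Step 2 — PB = 1631.0 / 0.5568 ≈ 2929.2 kW (5 s.f.)

2929.2 kW


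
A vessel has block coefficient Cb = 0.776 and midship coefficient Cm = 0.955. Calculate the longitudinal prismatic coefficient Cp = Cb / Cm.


Formula: Cp = Cb / Cm
Substituting: Cp = 0.776 / 0.955
Result: Cp ≈ 0.81257 (5 s.f.)

0.81257


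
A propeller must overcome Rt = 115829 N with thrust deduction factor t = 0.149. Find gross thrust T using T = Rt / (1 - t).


Formula: T = Rt / (1 - t)
Step 1 — (1 - t) = 1 - 0.149 = 0.851
Step 2 — T = 115829 / 0.851 ≈ 136110 N (5 s.f.)

136110 N


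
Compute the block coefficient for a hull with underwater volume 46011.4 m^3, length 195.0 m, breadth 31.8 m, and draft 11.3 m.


Formula: Cb = V / (L * B * T)
Step 1 — L * B * T = 195.0 * 31.8 * 11.3 = 70071.3 m^3
Step 2 — Cb = 46011.4 / 70071.3 ≈ 0.65664 (5 s.f.)

0.65664


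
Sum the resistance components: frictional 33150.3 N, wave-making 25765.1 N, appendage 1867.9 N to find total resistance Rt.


Formula: Rt = Rf + Rw + Ra
Substituting: Rt = 33150.3 + 25765.1 + 1867.9
Result: Rt = 60783.3 N

60783.3 N


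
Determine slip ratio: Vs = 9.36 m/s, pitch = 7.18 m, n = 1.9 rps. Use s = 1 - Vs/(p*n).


Formula: s = 1 - Vs / (p * n)
Step 1 — p * n = 7.18 * 1.9 = 13.642
Step 2 — Vs / (p*n) = 9.36 / 13.642 = 0.686116 (6 d.p.)
Step 3 — s = 1 - 0.686116 = 0.313884

0.313884


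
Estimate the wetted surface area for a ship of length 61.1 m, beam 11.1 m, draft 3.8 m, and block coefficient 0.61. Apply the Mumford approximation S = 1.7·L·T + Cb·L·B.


Formula: S = 1.7*L*T + V/T with V = Cb*L*B*T, i.e. S = L * (1.7*T + Cb*B)
Step 1 — 1.7*T = 1.7 * 3.8 = 6.46 m
Step 2 — Cb*B = 0.61 * 11.1 = 6.771 m
Step 3 — 1.7*T + Cb*B = 6.46 + 6.771 = 13.231 m
Step 4 — S = 61.1 * 13.231 ≈ 808.41 m^2 (5 s.f.)

808.41 m^2


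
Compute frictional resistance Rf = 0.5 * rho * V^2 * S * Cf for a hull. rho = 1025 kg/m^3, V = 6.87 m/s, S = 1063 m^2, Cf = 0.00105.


Formula: Rf = 0.5 * rho * V^2 * S * Cf
Step 1 — V^2 = 6.87^2 = 47.1969
Step 2 — 0.5 * rho * V^2 = 0.5 * 1025 * 47.1969 = 24188.41125
Step 3 — Rf = 24188.41125 * 1063 * 0.00105 ≈ 26998 N (5 s.f.)

26998 N


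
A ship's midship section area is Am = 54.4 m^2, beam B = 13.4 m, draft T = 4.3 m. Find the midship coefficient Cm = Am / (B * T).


Formula: Cm = Am / (B * T)
Step 1 — B * T = 13.4 * 4.3 = 57.62 m^2
Step 2 — Cm = 54.4 / 57.62 ≈ 0.94412 (5 s.f.)

0.94412


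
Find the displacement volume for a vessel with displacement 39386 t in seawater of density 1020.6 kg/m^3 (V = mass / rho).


Formula: V = mass / rho
Step 1 — convert tonnes to kg: 39386 t * 1000 = 39386000 kg
Step 2 — V = 39386000 / 1020.6 ≈ 38591 m^3 (5 s.f.)

38591 m^3


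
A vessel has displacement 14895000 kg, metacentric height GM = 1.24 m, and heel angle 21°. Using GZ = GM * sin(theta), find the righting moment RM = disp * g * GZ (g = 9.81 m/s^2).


Formula: GZ = GM * sin(theta); RM = disp * g * GZ
Step 1 — GZ = 1.24 * sin(21°) = 1.24 * 0.358368 = 0.444376 m
Step 2 — RM = 14895000 * 9.81 * 0.444376 ≈ 64932000 N·m (5 s.f.)

64932000 N·m


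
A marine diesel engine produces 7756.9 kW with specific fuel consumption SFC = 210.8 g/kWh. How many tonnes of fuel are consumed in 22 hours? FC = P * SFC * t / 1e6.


Formula: FC (tonnes) = P * SFC * t / 1,000,000
Step 1 — P * SFC * t = 7756.9 * 210.8 * 22 = 35973399.44 g
Step 2 — FC (tonnes) = 35973399.44 / 1,000,000 ≈ 35.973 tonnes (5 s.f.)

35.973 tonnes


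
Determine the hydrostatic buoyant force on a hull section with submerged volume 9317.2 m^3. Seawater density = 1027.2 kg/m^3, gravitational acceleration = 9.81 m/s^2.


Formula: Fb = rho * g * V
Substituting: Fb = 1027.2 * 9.81 * 9317.2
Intermediate: 1027.2 * 9.81 = 10076.832
Result: Fb = 10076.832 * 9317.2 ≈ 93888000 N (5 s.f.)

93888000 N


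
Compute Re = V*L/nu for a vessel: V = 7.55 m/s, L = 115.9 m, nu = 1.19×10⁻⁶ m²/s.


Formula: Re = V * L / nu
Step 1 — V * L = 7.55 * 115.9 = 875.045 m^2/s
Step 2 — Re = 875.045 / 1.19e-6 = 7.35e+08

7.35e+08


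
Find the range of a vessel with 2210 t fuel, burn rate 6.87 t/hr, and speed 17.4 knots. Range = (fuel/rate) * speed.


Formula: endurance = fuel / rate; range = endurance * speed
Step 1 — endurance = 2210 / 6.87 = 321.6885 hours
Step 2 — range = 321.6885 * 17.4 ≈ 5597.4 nautical miles (5 s.f.)

5597.4 NM


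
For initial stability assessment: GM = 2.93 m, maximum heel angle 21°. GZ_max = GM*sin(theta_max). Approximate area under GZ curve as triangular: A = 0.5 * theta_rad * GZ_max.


Formula: GZ_max = GM * sin(theta); Area = 0.5 * theta_rad * GZ_max
Step 1 — GZ_max = 2.93 * sin(21°) = 2.93 * 0.358368 = 1.050018 m
Step 2 — theta_rad = 21 * pi/180 = 0.366519 rad
Step 3 — Area = 0.5 * 0.366519 * 1.050018 ≈ 0.19243 m·rad (5 s.f.)

0.19243 m·rad


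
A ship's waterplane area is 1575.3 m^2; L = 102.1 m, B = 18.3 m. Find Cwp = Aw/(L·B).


Formula: Cwp = Aw / (L * B)
Step 1 — L * B = 102.1 * 18.3 = 1868.43 m^2
Step 2 — Cwp = 1575.3 / 1868.43 ≈ 0.84311 (5 s.f.)

0.84311


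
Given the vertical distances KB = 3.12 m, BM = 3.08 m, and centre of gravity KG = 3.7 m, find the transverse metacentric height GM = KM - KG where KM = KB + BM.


Formula: GM = KB + BM - KG
Step 1 — KM = KB + BM = 3.12 + 3.08 = 6.2 m
Step 2 — GM = KM - KG = 6.2 - 3.7 = 2.5 m

2.5 m


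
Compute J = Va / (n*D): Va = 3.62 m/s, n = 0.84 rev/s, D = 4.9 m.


Formula: J = Va / (n * D)
Step 1 — n * D = 0.84 * 4.9 = 4.116
Step 2 — J = 3.62 / 4.116 ≈ 0.87949 (5 s.f.)

0.87949


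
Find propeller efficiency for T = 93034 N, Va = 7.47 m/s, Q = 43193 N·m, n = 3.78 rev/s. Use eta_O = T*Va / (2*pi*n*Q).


Formula: eta = T * Va / (2 * pi * n * Q)
Step 1 — numerator = T * Va = 93034 * 7.47 = 694963.98
Step 2 — 2 * pi * n = 2 * pi * 3.78 = 23.75044
Step 3 — denominator = 23.75044 * 43193 = 1025852.75
Step 4 — eta = 694963.98 / 1025852.75 ≈ 0.67745 (5 s.f.)

0.67745


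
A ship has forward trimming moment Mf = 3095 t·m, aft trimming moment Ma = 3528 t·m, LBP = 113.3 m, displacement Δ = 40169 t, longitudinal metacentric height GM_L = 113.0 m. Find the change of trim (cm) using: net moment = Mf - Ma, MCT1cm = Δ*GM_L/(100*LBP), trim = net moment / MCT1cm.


Formula: net trimming moment = Mf - Ma; MCT1cm = Δ*GM_L/(100*LBP); trim = net moment / MCT1cm
Step 1 — net trimming moment = 3095 - 3528 = -433 t·m
Step 2 — MCT1cm = 40169 * 113.0 / (100 * 113.3) = 400.6264 t·m/cm
Step 3 — trim = -433 / 400.6264 ≈ -1.0808 cm (5 s.f.)

-1.0808 cm


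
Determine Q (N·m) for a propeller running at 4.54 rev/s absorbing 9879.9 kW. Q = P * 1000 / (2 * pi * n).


Formula: Q = P_W / (2 * pi * n)
Step 1 — P_W = 9879.9 kW * 1000 = 9879900.0 W
Step 2 — 2 * pi * n = 2 * pi * 4.54 = 28.525661
Step 3 — Q = 9879900.0 / 28.525661 ≈ 346350 N·m (5 s.f.)

346350 N·m


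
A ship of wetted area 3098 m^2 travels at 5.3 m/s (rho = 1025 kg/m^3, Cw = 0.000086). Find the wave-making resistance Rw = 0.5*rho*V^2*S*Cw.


Formula: Rw = 0.5 * rho * V^2 * S * Cw
Step 1 — V^2 = 5.3^2 = 28.09
Step 2 — 0.5 * rho * V^2 = 0.5 * 1025 * 28.09 = 14396.125
Step 3 — Rw = 14396.125 * 3098 * 0.000086 ≈ 3835.5 N (5 s.f.)

3835.5 N


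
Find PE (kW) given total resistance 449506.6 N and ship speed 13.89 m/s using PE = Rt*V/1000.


Formula: PE = Rt * V / 1000 (kW)
Step 1 — PE (W) = 449506.6 * 13.89 = 6243646.674 W
Step 2 — PE (kW) = 6243646.674 / 1000 ≈ 6243.6 kW (5 s.f.)

6243.6 kW


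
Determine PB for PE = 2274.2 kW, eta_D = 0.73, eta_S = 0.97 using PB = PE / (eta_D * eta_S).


Formula: PB = PE / (eta_D * eta_S)
Step 1 — combined efficiency = eta_D * eta_S = 0.73 * 0.97 = 0.7081
Step 2 — PB = 2274.2 / 0.7081 ≈ 3211.7 kW (5 s.f.)

3211.7 kW


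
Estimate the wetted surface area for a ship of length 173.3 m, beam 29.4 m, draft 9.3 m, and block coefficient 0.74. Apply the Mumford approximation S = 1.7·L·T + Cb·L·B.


Formula: S = 1.7*L*T + V/T with V = Cb*L*B*T, i.e. S = L * (1.7*T + Cb*B)
Step 1 — 1.7*T = 1.7 * 9.3 = 15.81 m
Step 2 — Cb*B = 0.74 * 29.4 = 21.756 m
Step 3 — 1.7*T + Cb*B = 15.81 + 21.756 = 37.566 m
Step 4 — S = 173.3 * 37.566 ≈ 6510.2 m^2 (5 s.f.)

6510.2 m^2


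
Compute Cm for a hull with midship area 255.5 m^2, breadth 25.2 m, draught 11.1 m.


Formula: Cm = Am / (B * T)
Step 1 — B * T = 25.2 * 11.1 = 279.72 m^2
Step 2 — Cm = 255.5 / 279.72 ≈ 0.91341 (5 s.f.)

0.91341


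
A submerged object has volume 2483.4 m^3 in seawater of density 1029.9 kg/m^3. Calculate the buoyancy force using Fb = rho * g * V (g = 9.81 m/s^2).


Formula: Fb = rho * g * V
Substituting: Fb = 1029.9 * 9.81 * 2483.4
Intermediate: 1029.9 * 9.81 = 10103.319
Result: Fb = 10103.319 * 2483.4 ≈ 25091000 N (5 s.f.)

25091000 N


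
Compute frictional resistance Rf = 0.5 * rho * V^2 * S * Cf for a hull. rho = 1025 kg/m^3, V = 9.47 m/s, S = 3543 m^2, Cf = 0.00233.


Formula: Rf = 0.5 * rho * V^2 * S * Cf
Step 1 — V^2 = 9.47^2 = 89.6809
Step 2 — 0.5 * rho * V^2 = 0.5 * 1025 * 89.6809 = 45961.46125
Step 3 — Rf = 45961.46125 * 3543 * 0.00233 ≈ 379420 N (5 s.f.)

379420 N
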